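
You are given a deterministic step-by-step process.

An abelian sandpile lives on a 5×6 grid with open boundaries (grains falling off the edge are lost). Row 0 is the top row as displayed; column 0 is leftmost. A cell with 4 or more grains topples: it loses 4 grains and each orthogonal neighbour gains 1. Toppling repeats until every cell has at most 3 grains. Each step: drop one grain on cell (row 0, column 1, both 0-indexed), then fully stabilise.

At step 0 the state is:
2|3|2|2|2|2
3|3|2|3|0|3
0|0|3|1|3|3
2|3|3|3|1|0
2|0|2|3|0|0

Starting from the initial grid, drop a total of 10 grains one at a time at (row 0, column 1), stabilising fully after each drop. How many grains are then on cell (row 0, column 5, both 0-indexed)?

3

[0] 2|3|2|2|2|2
3|3|2|3|0|3
0|0|3|1|3|3
2|3|3|3|1|0
2|0|2|3|0|0
[1] 0|2|3|2|2|2
1|1|3|3|0|3
1|1|3|1|3|3
2|3|3|3|1|0
2|0|2|3|0|0
[2] 0|3|3|2|2|2
1|1|3|3|0|3
1|1|3|1|3|3
2|3|3|3|1|0
2|0|2|3|0|0
[3] 1|1|2|0|3|3
1|3|2|2|3|0
1|3|2|1|1|1
3|0|3|2|3|1
2|2|0|1|1|0
[4] 1|2|2|0|3|3
1|3|2|2|3|0
1|3|2|1|1|1
3|0|3|2|3|1
2|2|0|1|1|0
[5] 1|3|2|0|3|3
1|3|2|2|3|0
1|3|2|1|1|1
3|0|3|2|3|1
2|2|0|1|1|0
[6] 2|1|3|0|3|3
2|1|3|2|3|0
2|0|3|1|1|1
3|1|3|2|3|1
2|2|0|1|1|0
[7] 2|2|3|0|3|3
2|1|3|2|3|0
2|0|3|1|1|1
3|1|3|2|3|1
2|2|0|1|1|0
[8] 2|3|3|0|3|3
2|1|3|2|3|0
2|0|3|1|1|1
3|1|3|2|3|1
2|2|0|1|1|0
[9] 3|1|1|1|3|3
2|3|1|3|3|0
2|1|1|2|1|1
3|2|0|3|3|1
2|2|1|1|1|0
[10] 3|2|1|1|3|3
2|3|1|3|3|0
2|1|1|2|1|1
3|2|0|3|3|1
2|2|1|1|1|0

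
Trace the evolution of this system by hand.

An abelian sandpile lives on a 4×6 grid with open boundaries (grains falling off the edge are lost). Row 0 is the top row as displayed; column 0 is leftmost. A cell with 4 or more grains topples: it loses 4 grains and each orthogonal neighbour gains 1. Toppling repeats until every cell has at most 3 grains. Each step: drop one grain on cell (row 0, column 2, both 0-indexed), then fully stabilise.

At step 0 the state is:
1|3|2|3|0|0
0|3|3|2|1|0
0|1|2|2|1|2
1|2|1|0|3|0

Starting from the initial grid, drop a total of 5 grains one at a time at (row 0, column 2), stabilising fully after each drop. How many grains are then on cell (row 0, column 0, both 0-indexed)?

2

step 0: 1|3|2|3|0|0
0|3|3|2|1|0
0|1|2|2|1|2
1|2|1|0|3|0
step 1: 1|3|3|3|0|0
0|3|3|2|1|0
0|1|2|2|1|2
1|2|1|0|3|0
step 2: 2|1|3|1|1|0
1|1|2|0|2|0
0|2|3|3|1|2
1|2|1|0|3|0
step 3: 2|2|0|2|1|0
1|1|3|0|2|0
0|2|3|3|1|2
1|2|1|0|3|0
step 4: 2|2|1|2|1|0
1|1|3|0|2|0
0|2|3|3|1|2
1|2|1|0|3|0
step 5: 2|2|2|2|1|0
1|1|3|0|2|0
0|2|3|3|1|2
1|2|1|0|3|0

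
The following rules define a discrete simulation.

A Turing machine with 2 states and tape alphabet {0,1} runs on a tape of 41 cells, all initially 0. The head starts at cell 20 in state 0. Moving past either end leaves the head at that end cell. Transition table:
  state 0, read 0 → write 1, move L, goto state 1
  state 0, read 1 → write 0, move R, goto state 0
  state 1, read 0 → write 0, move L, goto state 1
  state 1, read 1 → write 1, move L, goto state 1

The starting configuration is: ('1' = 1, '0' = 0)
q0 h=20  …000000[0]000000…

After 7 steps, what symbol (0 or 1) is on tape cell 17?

0

gen 0: q0 h=20  …000000[0]000000…
gen 1: q1 h=19  …000000[0]100000…
gen 2: q1 h=18  …000000[0]010000…
gen 3: q1 h=17  …000000[0]001000…
gen 4: q1 h=16  …000000[0]000100…
gen 5: q1 h=15  …000000[0]000010…
gen 6: q1 h=14  …000000[0]000001…
gen 7: q1 h=13  …000000[0]000000…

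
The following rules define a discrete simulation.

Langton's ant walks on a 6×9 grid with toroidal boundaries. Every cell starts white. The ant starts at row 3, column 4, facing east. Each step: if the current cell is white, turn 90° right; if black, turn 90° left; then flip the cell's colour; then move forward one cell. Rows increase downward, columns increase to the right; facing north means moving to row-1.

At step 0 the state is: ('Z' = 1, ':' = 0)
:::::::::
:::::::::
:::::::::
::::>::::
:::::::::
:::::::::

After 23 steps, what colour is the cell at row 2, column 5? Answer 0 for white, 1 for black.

gen 0: :::::::::
:::::::::
:::::::::
::::>::::
:::::::::
:::::::::
gen 1: :::::::::
:::::::::
:::::::::
::::Z::::
::::v::::
:::::::::
gen 2: :::::::::
:::::::::
:::::::::
::::Z::::
:::<Z::::
:::::::::
gen 3: :::::::::
:::::::::
:::::::::
:::^Z::::
:::ZZ::::
:::::::::
gen 4: :::::::::
:::::::::
:::::::::
:::Z>::::
:::ZZ::::
:::::::::
gen 5: :::::::::
:::::::::
::::^::::
:::Z:::::
:::ZZ::::
:::::::::
gen 6: :::::::::
:::::::::
::::Z>:::
:::Z:::::
:::ZZ::::
:::::::::
gen 7: :::::::::
:::::::::
::::ZZ:::
:::Z:v:::
:::ZZ::::
:::::::::
gen 8: :::::::::
:::::::::
::::ZZ:::
:::Z<Z:::
:::ZZ::::
:::::::::
gen 9: :::::::::
:::::::::
::::^Z:::
:::ZZZ:::
:::ZZ::::
:::::::::
gen 10: :::::::::
:::::::::
:::<:Z:::
:::ZZZ:::
:::ZZ::::
:::::::::
gen 11: :::::::::
:::^:::::
:::Z:Z:::
:::ZZZ:::
:::ZZ::::
:::::::::
gen 12: :::::::::
:::Z>::::
:::Z:Z:::
:::ZZZ:::
:::ZZ::::
:::::::::
gen 13: :::::::::
:::ZZ::::
:::ZvZ:::
:::ZZZ:::
:::ZZ::::
:::::::::
gen 14: :::::::::
:::ZZ::::
:::<ZZ:::
:::ZZZ:::
:::ZZ::::
:::::::::
gen 15: :::::::::
:::ZZ::::
::::ZZ:::
:::vZZ:::
:::ZZ::::
:::::::::
gen 16: :::::::::
:::ZZ::::
::::ZZ:::
::::>Z:::
:::ZZ::::
:::::::::
gen 17: :::::::::
:::ZZ::::
::::^Z:::
:::::Z:::
:::ZZ::::
:::::::::
gen 18: :::::::::
:::ZZ::::
:::<:Z:::
:::::Z:::
:::ZZ::::
:::::::::
gen 19: :::::::::
:::^Z::::
:::Z:Z:::
:::::Z:::
:::ZZ::::
:::::::::
gen 20: :::::::::
::<:Z::::
:::Z:Z:::
:::::Z:::
:::ZZ::::
:::::::::
gen 21: ::^::::::
::Z:Z::::
:::Z:Z:::
:::::Z:::
:::ZZ::::
:::::::::
gen 22: ::Z>:::::
::Z:Z::::
:::Z:Z:::
:::::Z:::
:::ZZ::::
:::::::::
gen 23: ::ZZ:::::
::ZvZ::::
:::Z:Z:::
:::::Z:::
:::ZZ::::
:::::::::

1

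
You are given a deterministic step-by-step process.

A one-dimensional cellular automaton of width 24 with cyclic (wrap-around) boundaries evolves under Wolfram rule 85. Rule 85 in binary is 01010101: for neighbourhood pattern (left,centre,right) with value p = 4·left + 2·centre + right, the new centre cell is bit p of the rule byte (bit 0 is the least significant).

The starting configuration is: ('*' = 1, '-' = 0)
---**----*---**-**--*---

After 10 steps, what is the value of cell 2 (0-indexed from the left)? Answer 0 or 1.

step 0: ---**----*---**-**--*---
step 1: **--****-***--*--**-****
step 2: -**----*---**-**--*-----
step 3: --****-***--*--**-******
step 4: *----*---**-**--*------*
step 5: ****-***--*--**-******--
step 6: ---*---**-**--*------**-
step 7: **-***--*--**-******--**
step 8: -*---**-**--*------**---
step 9: -***--*--**-******--****
step 10: ---**-**--*------**----*

0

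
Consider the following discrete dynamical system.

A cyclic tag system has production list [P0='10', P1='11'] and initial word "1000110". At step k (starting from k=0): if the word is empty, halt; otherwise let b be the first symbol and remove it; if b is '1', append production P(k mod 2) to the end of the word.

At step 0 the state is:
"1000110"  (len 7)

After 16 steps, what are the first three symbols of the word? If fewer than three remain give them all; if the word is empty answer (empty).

111

[0] "1000110"  (len 7)
[1] "00011010"  (len 8)
[2] "0011010"  (len 7)
[3] "011010"  (len 6)
[4] "11010"  (len 5)
[5] "101010"  (len 6)
[6] "0101011"  (len 7)
[7] "101011"  (len 6)
[8] "0101111"  (len 7)
[9] "101111"  (len 6)
[10] "0111111"  (len 7)
[11] "111111"  (len 6)
[12] "1111111"  (len 7)
[13] "11111110"  (len 8)
[14] "111111011"  (len 9)
[15] "1111101110"  (len 10)
[16] "11110111011"  (len 11)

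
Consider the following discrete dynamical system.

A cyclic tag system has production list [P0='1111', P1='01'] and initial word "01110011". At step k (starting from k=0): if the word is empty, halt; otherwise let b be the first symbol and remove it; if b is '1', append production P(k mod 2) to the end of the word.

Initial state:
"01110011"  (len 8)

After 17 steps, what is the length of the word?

25

k=0  "01110011"  (len 8)
k=1  "1110011"  (len 7)
k=2  "11001101"  (len 8)
k=3  "10011011111"  (len 11)
k=4  "001101111101"  (len 12)
k=5  "01101111101"  (len 11)
k=6  "1101111101"  (len 10)
k=7  "1011111011111"  (len 13)
k=8  "01111101111101"  (len 14)
k=9  "1111101111101"  (len 13)
k=10  "11110111110101"  (len 14)
k=11  "11101111101011111"  (len 17)
k=12  "110111110101111101"  (len 18)
k=13  "101111101011111011111"  (len 21)
k=14  "0111110101111101111101"  (len 22)
k=15  "111110101111101111101"  (len 21)
k=16  "1111010111110111110101"  (len 22)
k=17  "1110101111101111101011111"  (len 25)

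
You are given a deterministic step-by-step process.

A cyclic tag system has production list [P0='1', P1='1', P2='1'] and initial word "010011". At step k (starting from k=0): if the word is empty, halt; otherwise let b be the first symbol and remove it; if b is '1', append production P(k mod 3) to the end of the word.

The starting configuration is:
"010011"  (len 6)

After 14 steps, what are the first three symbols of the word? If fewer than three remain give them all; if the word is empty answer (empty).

111

gen 0: "010011"  (len 6)
gen 1: "10011"  (len 5)
gen 2: "00111"  (len 5)
gen 3: "0111"  (len 4)
gen 4: "111"  (len 3)
gen 5: "111"  (len 3)
gen 6: "111"  (len 3)
gen 7: "111"  (len 3)
gen 8: "111"  (len 3)
gen 9: "111"  (len 3)
gen 10: "111"  (len 3)
gen 11: "111"  (len 3)
gen 12: "111"  (len 3)
gen 13: "111"  (len 3)
gen 14: "111"  (len 3)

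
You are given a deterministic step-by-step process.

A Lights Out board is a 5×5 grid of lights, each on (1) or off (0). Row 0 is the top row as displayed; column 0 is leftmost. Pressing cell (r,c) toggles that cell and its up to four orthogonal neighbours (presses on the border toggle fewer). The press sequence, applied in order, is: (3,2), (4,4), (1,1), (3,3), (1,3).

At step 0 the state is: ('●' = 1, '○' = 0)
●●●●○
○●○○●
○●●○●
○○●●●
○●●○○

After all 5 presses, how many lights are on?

11

step 0: ●●●●○
○●○○●
○●●○●
○○●●●
○●●○○
step 1: ●●●●○
○●○○●
○●○○●
○●○○●
○●○○○
step 2: ●●●●○
○●○○●
○●○○●
○●○○○
○●○●●
step 3: ●○●●○
●○●○●
○○○○●
○●○○○
○●○●●
step 4: ●○●●○
●○●○●
○○○●●
○●●●●
○●○○●
step 5: ●○●○○
●○○●○
○○○○●
○●●●●
○●○○●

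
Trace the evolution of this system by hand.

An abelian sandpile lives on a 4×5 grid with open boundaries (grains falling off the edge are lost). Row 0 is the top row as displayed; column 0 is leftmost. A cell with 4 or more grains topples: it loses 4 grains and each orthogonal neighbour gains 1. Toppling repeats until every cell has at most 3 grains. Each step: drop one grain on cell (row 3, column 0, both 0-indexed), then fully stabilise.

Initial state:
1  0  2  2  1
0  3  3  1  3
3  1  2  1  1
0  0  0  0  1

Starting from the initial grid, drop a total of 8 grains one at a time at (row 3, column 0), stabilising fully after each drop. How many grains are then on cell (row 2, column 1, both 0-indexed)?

k=0  1  0  2  2  1
0  3  3  1  3
3  1  2  1  1
0  0  0  0  1
k=1  1  0  2  2  1
0  3  3  1  3
3  1  2  1  1
1  0  0  0  1
k=2  1  0  2  2  1
0  3  3  1  3
3  1  2  1  1
2  0  0  0  1
k=3  1  0  2  2  1
0  3  3  1  3
3  1  2  1  1
3  0  0  0  1
k=4  1  0  2  2  1
1  3  3  1  3
0  2  2  1  1
1  1  0  0  1
k=5  1  0  2  2  1
1  3  3  1  3
0  2  2  1  1
2  1  0  0  1
k=6  1  0  2  2  1
1  3  3  1  3
0  2  2  1  1
3  1  0  0  1
k=7  1  0  2  2  1
1  3  3  1  3
1  2  2  1  1
0  2  0  0  1
k=8  1  0  2  2  1
1  3  3  1  3
1  2  2  1  1
1  2  0  0  1

2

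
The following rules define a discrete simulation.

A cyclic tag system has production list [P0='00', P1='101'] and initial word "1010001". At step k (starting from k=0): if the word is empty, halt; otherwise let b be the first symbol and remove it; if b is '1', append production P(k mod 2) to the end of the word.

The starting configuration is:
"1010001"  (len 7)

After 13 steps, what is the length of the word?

t=0: "1010001"  (len 7)
t=1: "01000100"  (len 8)
t=2: "1000100"  (len 7)
t=3: "00010000"  (len 8)
t=4: "0010000"  (len 7)
t=5: "010000"  (len 6)
t=6: "10000"  (len 5)
t=7: "000000"  (len 6)
t=8: "00000"  (len 5)
t=9: "0000"  (len 4)
t=10: "000"  (len 3)
t=11: "00"  (len 2)
t=12: "0"  (len 1)
t=13: (halted — word empty)

0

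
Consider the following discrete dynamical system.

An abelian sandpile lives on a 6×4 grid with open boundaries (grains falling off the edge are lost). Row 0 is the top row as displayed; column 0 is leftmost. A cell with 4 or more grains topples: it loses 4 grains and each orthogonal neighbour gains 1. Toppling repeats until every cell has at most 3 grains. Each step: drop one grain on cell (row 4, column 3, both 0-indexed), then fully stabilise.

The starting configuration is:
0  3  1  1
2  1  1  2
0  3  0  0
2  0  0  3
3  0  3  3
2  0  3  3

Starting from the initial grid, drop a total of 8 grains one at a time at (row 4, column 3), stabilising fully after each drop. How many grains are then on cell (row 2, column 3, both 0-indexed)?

1

gen 0: 0  3  1  1
2  1  1  2
0  3  0  0
2  0  0  3
3  0  3  3
2  0  3  3
gen 1: 0  3  1  1
2  1  1  2
0  3  0  1
2  0  2  0
3  1  1  3
2  1  1  1
gen 2: 0  3  1  1
2  1  1  2
0  3  0  1
2  0  2  1
3  1  2  0
2  1  1  2
gen 3: 0  3  1  1
2  1  1  2
0  3  0  1
2  0  2  1
3  1  2  1
2  1  1  2
gen 4: 0  3  1  1
2  1  1  2
0  3  0  1
2  0  2  1
3  1  2  2
2  1  1  2
gen 5: 0  3  1  1
2  1  1  2
0  3  0  1
2  0  2  1
3  1  2  3
2  1  1  2
gen 6: 0  3  1  1
2  1  1  2
0  3  0  1
2  0  2  2
3  1  3  0
2  1  1  3
gen 7: 0  3  1  1
2  1  1  2
0  3  0  1
2  0  2  2
3  1  3  1
2  1  1  3
gen 8: 0  3  1  1
2  1  1  2
0  3  0  1
2  0  2  2
3  1  3  2
2  1  1  3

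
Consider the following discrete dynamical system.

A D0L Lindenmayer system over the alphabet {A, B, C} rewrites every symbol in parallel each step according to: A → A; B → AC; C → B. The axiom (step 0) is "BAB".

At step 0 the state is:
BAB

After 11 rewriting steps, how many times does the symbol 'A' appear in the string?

13

0) BAB
1) ACAAC
2) ABAAB
3) AACAAAC
4) AABAAAB
5) AAACAAAAC
6) AAABAAAAB
7) AAAACAAAAAC
8) AAAABAAAAAB
9) AAAAACAAAAAAC
10) AAAAABAAAAAAB
11) AAAAAACAAAAAAAC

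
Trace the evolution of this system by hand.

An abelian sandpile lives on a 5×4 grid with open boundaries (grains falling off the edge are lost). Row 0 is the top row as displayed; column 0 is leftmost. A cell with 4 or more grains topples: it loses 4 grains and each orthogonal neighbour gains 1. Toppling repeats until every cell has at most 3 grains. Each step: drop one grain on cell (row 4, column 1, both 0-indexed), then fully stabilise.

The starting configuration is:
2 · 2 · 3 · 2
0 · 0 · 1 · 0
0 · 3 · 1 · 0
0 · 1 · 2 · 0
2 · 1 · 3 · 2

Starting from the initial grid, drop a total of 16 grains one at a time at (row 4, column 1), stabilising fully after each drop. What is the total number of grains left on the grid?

30

0) 2 · 2 · 3 · 2
0 · 0 · 1 · 0
0 · 3 · 1 · 0
0 · 1 · 2 · 0
2 · 1 · 3 · 2
1) 2 · 2 · 3 · 2
0 · 0 · 1 · 0
0 · 3 · 1 · 0
0 · 1 · 2 · 0
2 · 2 · 3 · 2
2) 2 · 2 · 3 · 2
0 · 0 · 1 · 0
0 · 3 · 1 · 0
0 · 1 · 2 · 0
2 · 3 · 3 · 2
3) 2 · 2 · 3 · 2
0 · 0 · 1 · 0
0 · 3 · 1 · 0
0 · 2 · 3 · 0
3 · 1 · 0 · 3
4) 2 · 2 · 3 · 2
0 · 0 · 1 · 0
0 · 3 · 1 · 0
0 · 2 · 3 · 0
3 · 2 · 0 · 3
5) 2 · 2 · 3 · 2
0 · 0 · 1 · 0
0 · 3 · 1 · 0
0 · 2 · 3 · 0
3 · 3 · 0 · 3
6) 2 · 2 · 3 · 2
0 · 0 · 1 · 0
0 · 3 · 1 · 0
1 · 3 · 3 · 0
0 · 1 · 1 · 3
7) 2 · 2 · 3 · 2
0 · 0 · 1 · 0
0 · 3 · 1 · 0
1 · 3 · 3 · 0
0 · 2 · 1 · 3
8) 2 · 2 · 3 · 2
0 · 0 · 1 · 0
0 · 3 · 1 · 0
1 · 3 · 3 · 0
0 · 3 · 1 · 3
9) 2 · 2 · 3 · 2
0 · 1 · 1 · 0
1 · 0 · 3 · 0
2 · 2 · 0 · 1
1 · 1 · 3 · 3
10) 2 · 2 · 3 · 2
0 · 1 · 1 · 0
1 · 0 · 3 · 0
2 · 2 · 0 · 1
1 · 2 · 3 · 3
11) 2 · 2 · 3 · 2
0 · 1 · 1 · 0
1 · 0 · 3 · 0
2 · 2 · 0 · 1
1 · 3 · 3 · 3
12) 2 · 2 · 3 · 2
0 · 1 · 1 · 0
1 · 0 · 3 · 0
2 · 3 · 1 · 2
2 · 1 · 1 · 0
13) 2 · 2 · 3 · 2
0 · 1 · 1 · 0
1 · 0 · 3 · 0
2 · 3 · 1 · 2
2 · 2 · 1 · 0
14) 2 · 2 · 3 · 2
0 · 1 · 1 · 0
1 · 0 · 3 · 0
2 · 3 · 1 · 2
2 · 3 · 1 · 0
15) 2 · 2 · 3 · 2
0 · 1 · 1 · 0
1 · 1 · 3 · 0
3 · 0 · 2 · 2
3 · 1 · 2 · 0
16) 2 · 2 · 3 · 2
0 · 1 · 1 · 0
1 · 1 · 3 · 0
3 · 0 · 2 · 2
3 · 2 · 2 · 0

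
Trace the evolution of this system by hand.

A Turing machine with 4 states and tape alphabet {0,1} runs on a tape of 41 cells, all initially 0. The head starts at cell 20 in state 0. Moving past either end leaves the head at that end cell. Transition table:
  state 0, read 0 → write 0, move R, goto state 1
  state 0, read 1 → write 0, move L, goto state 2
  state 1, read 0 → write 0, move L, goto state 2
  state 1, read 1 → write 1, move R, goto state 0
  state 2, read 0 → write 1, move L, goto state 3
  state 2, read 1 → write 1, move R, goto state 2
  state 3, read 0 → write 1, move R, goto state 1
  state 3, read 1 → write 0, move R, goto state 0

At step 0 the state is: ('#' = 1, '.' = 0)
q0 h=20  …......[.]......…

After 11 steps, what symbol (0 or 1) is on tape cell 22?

step 0: q0 h=20  …......[.]......…
step 1: q1 h=21  …......[.]......…
step 2: q2 h=20  …......[.]......…
step 3: q3 h=19  …......[.]#.....…
step 4: q1 h=20  ….....#[#]......…
step 5: q0 h=21  …....##[.]......…
step 6: q1 h=22  …...##.[.]......…
step 7: q2 h=21  …....##[.]......…
step 8: q3 h=20  ….....#[#]#.....…
step 9: q0 h=21  …....#.[#]......…
step 10: q2 h=20  ….....#[.]......…
step 11: q3 h=19  …......[#]#.....…

0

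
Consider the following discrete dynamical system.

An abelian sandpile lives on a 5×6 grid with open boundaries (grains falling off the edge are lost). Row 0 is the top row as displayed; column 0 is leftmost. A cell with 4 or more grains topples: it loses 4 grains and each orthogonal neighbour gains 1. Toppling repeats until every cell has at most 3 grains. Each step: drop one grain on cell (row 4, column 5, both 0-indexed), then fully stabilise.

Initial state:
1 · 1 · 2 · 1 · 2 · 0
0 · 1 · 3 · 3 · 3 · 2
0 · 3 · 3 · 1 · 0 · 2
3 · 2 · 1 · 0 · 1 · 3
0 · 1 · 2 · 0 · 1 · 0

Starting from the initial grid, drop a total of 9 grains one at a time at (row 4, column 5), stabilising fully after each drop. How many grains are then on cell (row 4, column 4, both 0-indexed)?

3

k=0  1 · 1 · 2 · 1 · 2 · 0
0 · 1 · 3 · 3 · 3 · 2
0 · 3 · 3 · 1 · 0 · 2
3 · 2 · 1 · 0 · 1 · 3
0 · 1 · 2 · 0 · 1 · 0
k=1  1 · 1 · 2 · 1 · 2 · 0
0 · 1 · 3 · 3 · 3 · 2
0 · 3 · 3 · 1 · 0 · 2
3 · 2 · 1 · 0 · 1 · 3
0 · 1 · 2 · 0 · 1 · 1
k=2  1 · 1 · 2 · 1 · 2 · 0
0 · 1 · 3 · 3 · 3 · 2
0 · 3 · 3 · 1 · 0 · 2
3 · 2 · 1 · 0 · 1 · 3
0 · 1 · 2 · 0 · 1 · 2
k=3  1 · 1 · 2 · 1 · 2 · 0
0 · 1 · 3 · 3 · 3 · 2
0 · 3 · 3 · 1 · 0 · 2
3 · 2 · 1 · 0 · 1 · 3
0 · 1 · 2 · 0 · 1 · 3
k=4  1 · 1 · 2 · 1 · 2 · 0
0 · 1 · 3 · 3 · 3 · 2
0 · 3 · 3 · 1 · 0 · 3
3 · 2 · 1 · 0 · 2 · 0
0 · 1 · 2 · 0 · 2 · 1
k=5  1 · 1 · 2 · 1 · 2 · 0
0 · 1 · 3 · 3 · 3 · 2
0 · 3 · 3 · 1 · 0 · 3
3 · 2 · 1 · 0 · 2 · 0
0 · 1 · 2 · 0 · 2 · 2
k=6  1 · 1 · 2 · 1 · 2 · 0
0 · 1 · 3 · 3 · 3 · 2
0 · 3 · 3 · 1 · 0 · 3
3 · 2 · 1 · 0 · 2 · 0
0 · 1 · 2 · 0 · 2 · 3
k=7  1 · 1 · 2 · 1 · 2 · 0
0 · 1 · 3 · 3 · 3 · 2
0 · 3 · 3 · 1 · 0 · 3
3 · 2 · 1 · 0 · 2 · 1
0 · 1 · 2 · 0 · 3 · 0
k=8  1 · 1 · 2 · 1 · 2 · 0
0 · 1 · 3 · 3 · 3 · 2
0 · 3 · 3 · 1 · 0 · 3
3 · 2 · 1 · 0 · 2 · 1
0 · 1 · 2 · 0 · 3 · 1
k=9  1 · 1 · 2 · 1 · 2 · 0
0 · 1 · 3 · 3 · 3 · 2
0 · 3 · 3 · 1 · 0 · 3
3 · 2 · 1 · 0 · 2 · 1
0 · 1 · 2 · 0 · 3 · 2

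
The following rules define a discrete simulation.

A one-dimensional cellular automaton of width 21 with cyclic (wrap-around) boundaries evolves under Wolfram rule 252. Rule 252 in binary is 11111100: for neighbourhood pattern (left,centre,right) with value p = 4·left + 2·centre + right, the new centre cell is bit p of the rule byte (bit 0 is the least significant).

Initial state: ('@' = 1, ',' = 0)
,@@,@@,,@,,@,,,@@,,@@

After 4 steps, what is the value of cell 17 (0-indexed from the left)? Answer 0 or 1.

0) ,@@,@@,,@,,@,,,@@,,@@
1) @@@@@@@,@@,@@,,@@@,@@
2) @@@@@@@@@@@@@@,@@@@@@
3) @@@@@@@@@@@@@@@@@@@@@
4) @@@@@@@@@@@@@@@@@@@@@

1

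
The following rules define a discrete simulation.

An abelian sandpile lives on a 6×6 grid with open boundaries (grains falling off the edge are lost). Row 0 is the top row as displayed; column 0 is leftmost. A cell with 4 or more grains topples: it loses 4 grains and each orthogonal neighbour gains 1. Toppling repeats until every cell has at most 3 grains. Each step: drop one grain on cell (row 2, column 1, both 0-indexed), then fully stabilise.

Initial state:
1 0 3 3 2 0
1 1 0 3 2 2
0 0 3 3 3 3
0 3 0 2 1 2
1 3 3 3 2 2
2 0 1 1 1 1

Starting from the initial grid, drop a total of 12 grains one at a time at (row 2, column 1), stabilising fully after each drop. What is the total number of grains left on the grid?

64

gen 0: 1 0 3 3 2 0
1 1 0 3 2 2
0 0 3 3 3 3
0 3 0 2 1 2
1 3 3 3 2 2
2 0 1 1 1 1
gen 1: 1 0 3 3 2 0
1 1 0 3 2 2
0 1 3 3 3 3
0 3 0 2 1 2
1 3 3 3 2 2
2 0 1 1 1 1
gen 2: 1 0 3 3 2 0
1 1 0 3 2 2
0 2 3 3 3 3
0 3 0 2 1 2
1 3 3 3 2 2
2 0 1 1 1 1
gen 3: 1 0 3 3 2 0
1 1 0 3 2 2
0 3 3 3 3 3
0 3 0 2 1 2
1 3 3 3 2 2
2 0 1 1 1 1
gen 4: 1 1 0 2 0 2
1 2 3 2 2 0
1 2 2 3 2 1
1 2 0 1 3 3
2 1 2 1 3 2
2 1 2 2 1 1
gen 5: 1 1 0 2 0 2
1 2 3 2 2 0
1 3 2 3 2 1
1 2 0 1 3 3
2 1 2 1 3 2
2 1 2 2 1 1
gen 6: 1 1 0 2 0 2
1 3 3 2 2 0
2 0 3 3 2 1
1 3 0 1 3 3
2 1 2 1 3 2
2 1 2 2 1 1
gen 7: 1 1 0 2 0 2
1 3 3 2 2 0
2 1 3 3 2 1
1 3 0 1 3 3
2 1 2 1 3 2
2 1 2 2 1 1
gen 8: 1 1 0 2 0 2
1 3 3 2 2 0
2 2 3 3 2 1
1 3 0 1 3 3
2 1 2 1 3 2
2 1 2 2 1 1
gen 9: 1 1 0 2 0 2
1 3 3 2 2 0
2 3 3 3 2 1
1 3 0 1 3 3
2 1 2 1 3 2
2 1 2 2 1 1
gen 10: 1 2 1 3 0 2
2 1 2 0 3 0
3 3 2 1 3 1
2 0 2 2 3 3
2 2 2 1 3 2
2 1 2 2 1 1
gen 11: 1 2 1 3 0 2
3 2 2 0 3 0
0 1 3 1 3 1
3 1 2 2 3 3
2 2 2 1 3 2
2 1 2 2 1 1
gen 12: 1 2 1 3 0 2
3 2 2 0 3 0
0 2 3 1 3 1
3 1 2 2 3 3
2 2 2 1 3 2
2 1 2 2 1 1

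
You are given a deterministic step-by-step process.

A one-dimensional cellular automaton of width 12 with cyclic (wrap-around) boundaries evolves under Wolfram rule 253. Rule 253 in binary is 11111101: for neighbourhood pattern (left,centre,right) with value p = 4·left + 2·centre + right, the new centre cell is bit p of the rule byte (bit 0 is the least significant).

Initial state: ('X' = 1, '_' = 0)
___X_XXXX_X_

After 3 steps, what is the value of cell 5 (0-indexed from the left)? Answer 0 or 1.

t=0: ___X_XXXX_X_
t=1: XX_XXXXXXXXX
t=2: XXXXXXXXXXXX
t=3: XXXXXXXXXXXX

1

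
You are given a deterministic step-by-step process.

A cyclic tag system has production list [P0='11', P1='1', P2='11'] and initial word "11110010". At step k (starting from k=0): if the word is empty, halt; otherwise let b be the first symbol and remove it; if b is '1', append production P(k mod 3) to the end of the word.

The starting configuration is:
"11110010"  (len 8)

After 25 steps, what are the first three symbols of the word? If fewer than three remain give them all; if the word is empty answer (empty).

111

gen 0: "11110010"  (len 8)
gen 1: "111001011"  (len 9)
gen 2: "110010111"  (len 9)
gen 3: "1001011111"  (len 10)
gen 4: "00101111111"  (len 11)
gen 5: "0101111111"  (len 10)
gen 6: "101111111"  (len 9)
gen 7: "0111111111"  (len 10)
gen 8: "111111111"  (len 9)
gen 9: "1111111111"  (len 10)
gen 10: "11111111111"  (len 11)
gen 11: "11111111111"  (len 11)
gen 12: "111111111111"  (len 12)
gen 13: "1111111111111"  (len 13)
gen 14: "1111111111111"  (len 13)
gen 15: "11111111111111"  (len 14)
gen 16: "111111111111111"  (len 15)
gen 17: "111111111111111"  (len 15)
gen 18: "1111111111111111"  (len 16)
gen 19: "11111111111111111"  (len 17)
gen 20: "11111111111111111"  (len 17)
gen 21: "111111111111111111"  (len 18)
gen 22: "1111111111111111111"  (len 19)
gen 23: "1111111111111111111"  (len 19)
gen 24: "11111111111111111111"  (len 20)
gen 25: "111111111111111111111"  (len 21)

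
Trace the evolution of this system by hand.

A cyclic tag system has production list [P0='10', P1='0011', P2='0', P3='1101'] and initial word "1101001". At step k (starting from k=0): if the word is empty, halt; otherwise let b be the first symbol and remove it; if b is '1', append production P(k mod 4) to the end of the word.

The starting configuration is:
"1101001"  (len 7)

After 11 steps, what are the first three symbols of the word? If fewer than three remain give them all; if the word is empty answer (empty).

k=0  "1101001"  (len 7)
k=1  "10100110"  (len 8)
k=2  "01001100011"  (len 11)
k=3  "1001100011"  (len 10)
k=4  "0011000111101"  (len 13)
k=5  "011000111101"  (len 12)
k=6  "11000111101"  (len 11)
k=7  "10001111010"  (len 11)
k=8  "00011110101101"  (len 14)
k=9  "0011110101101"  (len 13)
k=10  "011110101101"  (len 12)
k=11  "11110101101"  (len 11)

111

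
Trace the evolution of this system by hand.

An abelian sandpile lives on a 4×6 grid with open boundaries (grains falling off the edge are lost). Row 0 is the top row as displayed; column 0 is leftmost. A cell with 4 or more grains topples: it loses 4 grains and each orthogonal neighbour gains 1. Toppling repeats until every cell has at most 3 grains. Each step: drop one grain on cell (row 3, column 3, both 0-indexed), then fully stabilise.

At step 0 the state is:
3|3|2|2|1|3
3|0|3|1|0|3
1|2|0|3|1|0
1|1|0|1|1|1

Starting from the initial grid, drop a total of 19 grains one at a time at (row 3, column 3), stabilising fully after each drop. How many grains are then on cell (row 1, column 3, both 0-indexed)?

3

gen 0: 3|3|2|2|1|3
3|0|3|1|0|3
1|2|0|3|1|0
1|1|0|1|1|1
gen 1: 3|3|2|2|1|3
3|0|3|1|0|3
1|2|0|3|1|0
1|1|0|2|1|1
gen 2: 3|3|2|2|1|3
3|0|3|1|0|3
1|2|0|3|1|0
1|1|0|3|1|1
gen 3: 3|3|2|2|1|3
3|0|3|2|0|3
1|2|1|0|2|0
1|1|1|1|2|1
gen 4: 3|3|2|2|1|3
3|0|3|2|0|3
1|2|1|0|2|0
1|1|1|2|2|1
gen 5: 3|3|2|2|1|3
3|0|3|2|0|3
1|2|1|0|2|0
1|1|1|3|2|1
gen 6: 3|3|2|2|1|3
3|0|3|2|0|3
1|2|1|1|2|0
1|1|2|0|3|1
gen 7: 3|3|2|2|1|3
3|0|3|2|0|3
1|2|1|1|2|0
1|1|2|1|3|1
gen 8: 3|3|2|2|1|3
3|0|3|2|0|3
1|2|1|1|2|0
1|1|2|2|3|1
gen 9: 3|3|2|2|1|3
3|0|3|2|0|3
1|2|1|1|2|0
1|1|2|3|3|1
gen 10: 3|3|2|2|1|3
3|0|3|2|0|3
1|2|1|2|3|0
1|1|3|1|0|2
gen 11: 3|3|2|2|1|3
3|0|3|2|0|3
1|2|1|2|3|0
1|1|3|2|0|2
gen 12: 3|3|2|2|1|3
3|0|3|2|0|3
1|2|1|2|3|0
1|1|3|3|0|2
gen 13: 3|3|2|2|1|3
3|0|3|2|0|3
1|2|2|3|3|0
1|2|0|1|1|2
gen 14: 3|3|2|2|1|3
3|0|3|2|0|3
1|2|2|3|3|0
1|2|0|2|1|2
gen 15: 3|3|2|2|1|3
3|0|3|2|0|3
1|2|2|3|3|0
1|2|0|3|1|2
gen 16: 3|3|2|2|1|3
3|0|3|3|1|3
1|2|3|1|0|1
1|2|1|1|3|2
gen 17: 3|3|2|2|1|3
3|0|3|3|1|3
1|2|3|1|0|1
1|2|1|2|3|2
gen 18: 3|3|2|2|1|3
3|0|3|3|1|3
1|2|3|1|0|1
1|2|1|3|3|2
gen 19: 3|3|2|2|1|3
3|0|3|3|1|3
1|2|3|2|1|1
1|2|2|1|0|3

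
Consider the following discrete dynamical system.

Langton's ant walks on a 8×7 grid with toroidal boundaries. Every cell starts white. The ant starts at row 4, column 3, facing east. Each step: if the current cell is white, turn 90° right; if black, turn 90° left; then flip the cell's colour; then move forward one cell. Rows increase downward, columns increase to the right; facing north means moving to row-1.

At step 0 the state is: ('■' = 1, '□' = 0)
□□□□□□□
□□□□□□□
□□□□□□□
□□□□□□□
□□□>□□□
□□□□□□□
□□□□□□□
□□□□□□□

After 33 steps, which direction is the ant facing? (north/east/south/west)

south

k=0  □□□□□□□
□□□□□□□
□□□□□□□
□□□□□□□
□□□>□□□
□□□□□□□
□□□□□□□
□□□□□□□
k=1  □□□□□□□
□□□□□□□
□□□□□□□
□□□□□□□
□□□■□□□
□□□v□□□
□□□□□□□
□□□□□□□
k=2  □□□□□□□
□□□□□□□
□□□□□□□
□□□□□□□
□□□■□□□
□□<■□□□
□□□□□□□
□□□□□□□
k=3  □□□□□□□
□□□□□□□
□□□□□□□
□□□□□□□
□□^■□□□
□□■■□□□
□□□□□□□
□□□□□□□
k=4  □□□□□□□
□□□□□□□
□□□□□□□
□□□□□□□
□□■>□□□
□□■■□□□
□□□□□□□
□□□□□□□
k=5  □□□□□□□
□□□□□□□
□□□□□□□
□□□^□□□
□□■□□□□
□□■■□□□
□□□□□□□
□□□□□□□
k=6  □□□□□□□
□□□□□□□
□□□□□□□
□□□■>□□
□□■□□□□
□□■■□□□
□□□□□□□
□□□□□□□
k=7  □□□□□□□
□□□□□□□
□□□□□□□
□□□■■□□
□□■□v□□
□□■■□□□
□□□□□□□
□□□□□□□
k=8  □□□□□□□
□□□□□□□
□□□□□□□
□□□■■□□
□□■<■□□
□□■■□□□
□□□□□□□
□□□□□□□
k=9  □□□□□□□
□□□□□□□
□□□□□□□
□□□^■□□
□□■■■□□
□□■■□□□
□□□□□□□
□□□□□□□
k=10  □□□□□□□
□□□□□□□
□□□□□□□
□□<□■□□
□□■■■□□
□□■■□□□
□□□□□□□
□□□□□□□
k=11  □□□□□□□
□□□□□□□
□□^□□□□
□□■□■□□
□□■■■□□
□□■■□□□
□□□□□□□
□□□□□□□
k=12  □□□□□□□
□□□□□□□
□□■>□□□
□□■□■□□
□□■■■□□
□□■■□□□
□□□□□□□
□□□□□□□
k=13  □□□□□□□
□□□□□□□
□□■■□□□
□□■v■□□
□□■■■□□
□□■■□□□
□□□□□□□
□□□□□□□
k=14  □□□□□□□
□□□□□□□
□□■■□□□
□□<■■□□
□□■■■□□
□□■■□□□
□□□□□□□
□□□□□□□
k=15  □□□□□□□
□□□□□□□
□□■■□□□
□□□■■□□
□□v■■□□
□□■■□□□
□□□□□□□
□□□□□□□
k=16  □□□□□□□
□□□□□□□
□□■■□□□
□□□■■□□
□□□>■□□
□□■■□□□
□□□□□□□
□□□□□□□
k=17  □□□□□□□
□□□□□□□
□□■■□□□
□□□^■□□
□□□□■□□
□□■■□□□
□□□□□□□
□□□□□□□
k=18  □□□□□□□
□□□□□□□
□□■■□□□
□□<□■□□
□□□□■□□
□□■■□□□
□□□□□□□
□□□□□□□
k=19  □□□□□□□
□□□□□□□
□□^■□□□
□□■□■□□
□□□□■□□
□□■■□□□
□□□□□□□
□□□□□□□
k=20  □□□□□□□
□□□□□□□
□<□■□□□
□□■□■□□
□□□□■□□
□□■■□□□
□□□□□□□
□□□□□□□
k=21  □□□□□□□
□^□□□□□
□■□■□□□
□□■□■□□
□□□□■□□
□□■■□□□
□□□□□□□
□□□□□□□
k=22  □□□□□□□
□■>□□□□
□■□■□□□
□□■□■□□
□□□□■□□
□□■■□□□
□□□□□□□
□□□□□□□
k=23  □□□□□□□
□■■□□□□
□■v■□□□
□□■□■□□
□□□□■□□
□□■■□□□
□□□□□□□
□□□□□□□
k=24  □□□□□□□
□■■□□□□
□<■■□□□
□□■□■□□
□□□□■□□
□□■■□□□
□□□□□□□
□□□□□□□
k=25  □□□□□□□
□■■□□□□
□□■■□□□
□v■□■□□
□□□□■□□
□□■■□□□
□□□□□□□
□□□□□□□
k=26  □□□□□□□
□■■□□□□
□□■■□□□
<■■□■□□
□□□□■□□
□□■■□□□
□□□□□□□
□□□□□□□
k=27  □□□□□□□
□■■□□□□
^□■■□□□
■■■□■□□
□□□□■□□
□□■■□□□
□□□□□□□
□□□□□□□
k=28  □□□□□□□
□■■□□□□
■>■■□□□
■■■□■□□
□□□□■□□
□□■■□□□
□□□□□□□
□□□□□□□
k=29  □□□□□□□
□■■□□□□
■■■■□□□
■v■□■□□
□□□□■□□
□□■■□□□
□□□□□□□
□□□□□□□
k=30  □□□□□□□
□■■□□□□
■■■■□□□
■□>□■□□
□□□□■□□
□□■■□□□
□□□□□□□
□□□□□□□
k=31  □□□□□□□
□■■□□□□
■■^■□□□
■□□□■□□
□□□□■□□
□□■■□□□
□□□□□□□
□□□□□□□
k=32  □□□□□□□
□■■□□□□
■<□■□□□
■□□□■□□
□□□□■□□
□□■■□□□
□□□□□□□
□□□□□□□
k=33  □□□□□□□
□■■□□□□
■□□■□□□
■v□□■□□
□□□□■□□
□□■■□□□
□□□□□□□
□□□□□□□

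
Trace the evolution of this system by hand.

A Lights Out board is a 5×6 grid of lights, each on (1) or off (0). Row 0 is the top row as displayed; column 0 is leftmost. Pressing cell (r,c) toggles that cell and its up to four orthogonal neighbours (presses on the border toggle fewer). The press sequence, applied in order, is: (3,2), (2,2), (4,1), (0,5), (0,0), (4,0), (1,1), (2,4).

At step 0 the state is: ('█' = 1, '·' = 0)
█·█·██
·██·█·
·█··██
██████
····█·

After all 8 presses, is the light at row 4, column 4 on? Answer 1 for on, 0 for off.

gen 0: █·█·██
·██·█·
·█··██
██████
····█·
gen 1: █·█·██
·██·█·
·██·██
█···██
··█·█·
gen 2: █·█·██
·█··█·
···███
█·█·██
··█·█·
gen 3: █·█·██
·█··█·
···███
███·██
██··█·
gen 4: █·█···
·█··██
···███
███·██
██··█·
gen 5: ·██···
██··██
···███
███·██
██··█·
gen 6: ·██···
██··██
···███
·██·██
····█·
gen 7: ··█···
··█·██
·█·███
·██·██
····█·
gen 8: ··█···
··█··█
·█····
·██··█
····█·

1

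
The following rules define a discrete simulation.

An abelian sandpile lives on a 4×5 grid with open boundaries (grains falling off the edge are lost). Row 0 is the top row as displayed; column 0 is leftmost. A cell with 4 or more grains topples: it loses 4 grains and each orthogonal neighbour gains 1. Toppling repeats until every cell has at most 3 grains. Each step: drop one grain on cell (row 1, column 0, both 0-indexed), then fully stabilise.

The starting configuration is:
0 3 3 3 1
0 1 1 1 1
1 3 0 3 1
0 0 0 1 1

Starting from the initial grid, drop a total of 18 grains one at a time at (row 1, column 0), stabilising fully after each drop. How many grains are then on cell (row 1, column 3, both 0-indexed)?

3

[0] 0 3 3 3 1
0 1 1 1 1
1 3 0 3 1
0 0 0 1 1
[1] 0 3 3 3 1
1 1 1 1 1
1 3 0 3 1
0 0 0 1 1
[2] 0 3 3 3 1
2 1 1 1 1
1 3 0 3 1
0 0 0 1 1
[3] 0 3 3 3 1
3 1 1 1 1
1 3 0 3 1
0 0 0 1 1
[4] 1 3 3 3 1
0 2 1 1 1
2 3 0 3 1
0 0 0 1 1
[5] 1 3 3 3 1
1 2 1 1 1
2 3 0 3 1
0 0 0 1 1
[6] 1 3 3 3 1
2 2 1 1 1
2 3 0 3 1
0 0 0 1 1
[7] 1 3 3 3 1
3 2 1 1 1
2 3 0 3 1
0 0 0 1 1
[8] 2 3 3 3 1
0 3 1 1 1
3 3 0 3 1
0 0 0 1 1
[9] 2 3 3 3 1
1 3 1 1 1
3 3 0 3 1
0 0 0 1 1
[10] 2 3 3 3 1
2 3 1 1 1
3 3 0 3 1
0 0 0 1 1
[11] 2 3 3 3 1
3 3 1 1 1
3 3 0 3 1
0 0 0 1 1
[12] 0 2 1 0 2
3 2 3 2 1
1 1 1 3 1
1 1 0 1 1
[13] 1 2 1 0 2
0 3 3 2 1
2 1 1 3 1
1 1 0 1 1
[14] 1 2 1 0 2
1 3 3 2 1
2 1 1 3 1
1 1 0 1 1
[15] 1 2 1 0 2
2 3 3 2 1
2 1 1 3 1
1 1 0 1 1
[16] 1 2 1 0 2
3 3 3 2 1
2 1 1 3 1
1 1 0 1 1
[17] 2 3 2 0 2
1 1 0 3 1
3 2 2 3 1
1 1 0 1 1
[18] 2 3 2 0 2
2 1 0 3 1
3 2 2 3 1
1 1 0 1 1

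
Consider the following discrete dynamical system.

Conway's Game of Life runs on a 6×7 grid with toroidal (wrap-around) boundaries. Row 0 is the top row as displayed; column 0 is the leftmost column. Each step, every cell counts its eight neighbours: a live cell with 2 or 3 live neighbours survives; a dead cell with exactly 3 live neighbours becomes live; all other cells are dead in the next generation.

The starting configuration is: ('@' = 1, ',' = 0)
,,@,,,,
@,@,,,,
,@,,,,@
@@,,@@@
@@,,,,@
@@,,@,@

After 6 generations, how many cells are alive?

2

step 0: ,,@,,,,
@,@,,,,
,@,,,,@
@@,,@@@
@@,,,,@
@@,,@,@
step 1: ,,@@,,@
@,@,,,,
,,@,,,,
,,@,,,,
,,@,@,,
,,@,,@@
step 2: @,@@,@@
,,@,,,,
,,@@,,,
,@@,,,,
,@@,,@,
,@@,@@@
step 3: @,,,,,,
,,,,@,@
,,,@,,,
,,,,,,,
,,,,@@@
,,,,,,,
step 4: ,,,,,,,
,,,,,,,
,,,,,,,
,,,,@@,
,,,,,@,
,,,,,@@
step 5: ,,,,,,,
,,,,,,,
,,,,,,,
,,,,@@,
,,,,,,,
,,,,,@@
step 6: ,,,,,,,
,,,,,,,
,,,,,,,
,,,,,,,
,,,,@,@
,,,,,,,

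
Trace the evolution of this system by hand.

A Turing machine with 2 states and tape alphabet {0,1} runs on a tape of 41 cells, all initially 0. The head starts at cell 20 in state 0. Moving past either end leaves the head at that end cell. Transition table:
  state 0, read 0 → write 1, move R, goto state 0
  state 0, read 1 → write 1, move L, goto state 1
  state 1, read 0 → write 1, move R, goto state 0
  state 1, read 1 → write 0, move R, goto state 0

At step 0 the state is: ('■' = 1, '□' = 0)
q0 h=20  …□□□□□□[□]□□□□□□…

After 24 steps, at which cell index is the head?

39

gen 0: q0 h=20  …□□□□□□[□]□□□□□□…
gen 1: q0 h=21  …□□□□□■[□]□□□□□□…
gen 2: q0 h=22  …□□□□■■[□]□□□□□□…
gen 3: q0 h=23  …□□□■■■[□]□□□□□□…
gen 4: q0 h=24  …□□■■■■[□]□□□□□□…
gen 5: q0 h=25  …□■■■■■[□]□□□□□□…
gen 6: q0 h=26  …■■■■■■[□]□□□□□□…
gen 7: q0 h=27  …■■■■■■[□]□□□□□□…
gen 8: q0 h=28  …■■■■■■[□]□□□□□□…
gen 9: q0 h=29  …■■■■■■[□]□□□□□□…
gen 10: q0 h=30  …■■■■■■[□]□□□□□□…
gen 11: q0 h=31  …■■■■■■[□]□□□□□□…
gen 12: q0 h=32  …■■■■■■[□]□□□□□□…
gen 13: q0 h=33  …■■■■■■[□]□□□□□□…
gen 14: q0 h=34  …■■■■■■[□]□□□□□□|
gen 15: q0 h=35  …■■■■■■[□]□□□□□|
gen 16: q0 h=36  …■■■■■■[□]□□□□|
gen 17: q0 h=37  …■■■■■■[□]□□□|
gen 18: q0 h=38  …■■■■■■[□]□□|
gen 19: q0 h=39  …■■■■■■[□]□|
gen 20: q0 h=40  …■■■■■■[□]|
gen 21: q0 h=40  …■■■■■■[■]|
gen 22: q1 h=39  …■■■■■■[■]■|
gen 23: q0 h=40  …■■■■■□[■]|
gen 24: q1 h=39  …■■■■■■[□]■|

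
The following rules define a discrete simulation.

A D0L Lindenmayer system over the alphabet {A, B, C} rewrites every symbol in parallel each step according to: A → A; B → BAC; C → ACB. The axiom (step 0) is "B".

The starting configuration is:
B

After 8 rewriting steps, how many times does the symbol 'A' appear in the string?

255

step 0: B
step 1: BAC
step 2: BACAACB
step 3: BACAACBAAACBBAC
step 4: BACAACBAAACBBACAAAACBBACBACAACB
step 5: BACAACBAAACBBACAAAACBBACBACAACBAAAAACBBACBACAACBBACAACBAAACBBAC
step 6: BACAACBAAACBBACAAAACBBACBACAACBAAAAACBBACBACAACBBACAACBAAA…CBBACBACAACBBACAACBAAACBBACBACAACBAAACBBACAAAACBBACBACAACB  (len 127)
step 7: BACAACBAAACBBACAAAACBBACBACAACBAAAAACBBACBACAACBBACAACBAAA…CBAAACBBACAAAACBBACBACAACBAAAAACBBACBACAACBBACAACBAAACBBAC  (len 255)
step 8: BACAACBAAACBBACAAAACBBACBACAACBAAAAACBBACBACAACBBACAACBAAA…CBBACBACAACBBACAACBAAACBBACBACAACBAAACBBACAAAACBBACBACAACB  (len 511)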